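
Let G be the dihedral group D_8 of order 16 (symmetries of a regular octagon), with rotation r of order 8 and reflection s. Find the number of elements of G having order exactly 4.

2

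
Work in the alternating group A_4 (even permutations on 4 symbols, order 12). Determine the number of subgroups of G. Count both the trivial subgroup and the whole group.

|G| = 12, so by Lagrange every subgroup order divides 12. Divisors: 1, 2, 3, 4, 6, 12.
Subgroups by order — order 1: 1; order 2: 3; order 3: 4; order 4: 1; order 6: 0; order 12: 1.
Total: 1 + 3 + 4 + 1 + 0 + 1 = 10.

10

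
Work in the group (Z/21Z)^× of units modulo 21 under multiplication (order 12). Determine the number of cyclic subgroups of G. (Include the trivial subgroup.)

Group the elements of G by the cyclic subgroup they generate; each cyclic subgroup of order d accounts for φ(d) elements.
Cyclic subgroups by order — order 1: 1; order 2: 3; order 3: 1; order 6: 3.
Total: 8.

8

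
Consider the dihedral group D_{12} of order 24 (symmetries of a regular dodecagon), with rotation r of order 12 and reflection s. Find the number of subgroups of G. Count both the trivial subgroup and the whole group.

34

|G| = 24, so by Lagrange every subgroup order divides 24. Divisors: 1, 2, 3, 4, 6, 8, 12, 24.
Subgroups by order — order 1: 1; order 2: 13; order 3: 1; order 4: 7; order 6: 5; order 8: 3; order 12: 3; order 24: 1.
Total: 1 + 13 + 1 + 7 + 5 + 3 + 3 + 1 = 34.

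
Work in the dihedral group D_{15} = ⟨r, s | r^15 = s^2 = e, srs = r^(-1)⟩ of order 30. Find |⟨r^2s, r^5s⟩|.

|⟨r^2s⟩| = 2 and |⟨r^5s⟩| = 2, so |H| is a multiple of lcm(2, 2) = 2 and divides |G| = 30.
Closing under the operation: H = {e, r^3, r^6, r^9, r^12, r^2s, r^5s, r^8s, r^11s, r^14s}, so |H| = 10.

10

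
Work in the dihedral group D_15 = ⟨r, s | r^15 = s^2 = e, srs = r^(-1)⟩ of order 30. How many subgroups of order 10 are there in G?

3

|G| = 30 and 10 | 30, so subgroups of order 10 are possible by Lagrange.
The subgroups of order 10 are: {e, r^3, r^6, r^9, r^12, rs, r^4s, r^7s, r^10s, r^13s}; {e, r^3, r^6, r^9, r^12, r^2s, r^5s, r^8s, r^11s, r^14s}; {e, r^3, r^6, r^9, r^12, s, r^3s, r^6s, r^9s, r^12s}.
So G has 3 subgroups of order 10.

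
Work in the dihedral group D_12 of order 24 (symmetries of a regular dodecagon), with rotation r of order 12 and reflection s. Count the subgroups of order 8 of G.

3

|G| = 24 and 8 | 24, so subgroups of order 8 are possible by Lagrange.
The subgroups of order 8 are: {e, r^3, r^6, r^9, rs, r^4s, r^7s, r^10s}; {e, r^3, r^6, r^9, r^2s, r^5s, r^8s, r^11s}; {e, r^3, r^6, r^9, s, r^3s, r^6s, r^9s}.
So G has 3 subgroups of order 8.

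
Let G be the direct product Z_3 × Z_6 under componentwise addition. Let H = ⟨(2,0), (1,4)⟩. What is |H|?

9

|⟨(2,0)⟩| = 3 and |⟨(1,4)⟩| = 3, so |H| is a multiple of lcm(3, 3) = 3 and divides |G| = 18.
Closing under the operation: H = {(0,0), (0,2), (0,4), (1,0), (1,2), (1,4), (2,0), (2,2), (2,4)}, so |H| = 9.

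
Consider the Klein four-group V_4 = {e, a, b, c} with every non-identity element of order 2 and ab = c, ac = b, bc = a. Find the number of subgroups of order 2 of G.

3

|G| = 4 and 2 | 4, so subgroups of order 2 are possible by Lagrange.
The subgroups of order 2 are: {e, a}; {e, b}; {e, c}.
So G has 3 subgroups of order 2.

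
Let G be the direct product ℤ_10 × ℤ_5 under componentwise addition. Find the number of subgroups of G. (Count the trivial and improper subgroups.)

16

|G| = 50, so by Lagrange every subgroup order divides 50. Divisors: 1, 2, 5, 10, 25, 50.
Subgroups by order — order 1: 1; order 2: 1; order 5: 6; order 10: 6; order 25: 1; order 50: 1.
Total: 1 + 1 + 6 + 6 + 1 + 1 = 16.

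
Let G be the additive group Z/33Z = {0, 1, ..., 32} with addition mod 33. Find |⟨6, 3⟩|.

|⟨6⟩| = 11 and |⟨3⟩| = 11, so |H| is a multiple of lcm(11, 11) = 11 and divides |G| = 33.
Closing under the operation: H = {0, 3, 6, 9, 12, 15, 18, 21, 24, 27, 30}, so |H| = 11.

11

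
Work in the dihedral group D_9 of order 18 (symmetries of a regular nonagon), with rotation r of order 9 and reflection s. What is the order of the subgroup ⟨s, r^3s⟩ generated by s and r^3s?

|⟨s⟩| = 2 and |⟨r^3s⟩| = 2, so |H| is a multiple of lcm(2, 2) = 2 and divides |G| = 18.
Closing under the operation: H = {e, r^3, r^6, s, r^3s, r^6s}, so |H| = 6.

6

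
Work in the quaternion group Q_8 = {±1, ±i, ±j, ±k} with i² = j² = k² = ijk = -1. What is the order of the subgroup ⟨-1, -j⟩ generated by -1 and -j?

4

|⟨-1⟩| = 2 and |⟨-j⟩| = 4, so |H| is a multiple of lcm(2, 4) = 4 and divides |G| = 8.
Closing under the operation: H = {1, -1, j, -j}, so |H| = 4.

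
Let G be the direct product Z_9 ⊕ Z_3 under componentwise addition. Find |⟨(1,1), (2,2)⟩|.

9

|⟨(1,1)⟩| = 9 and |⟨(2,2)⟩| = 9, so |H| is a multiple of lcm(9, 9) = 9 and divides |G| = 27.
Closing under the operation: H = {(0,0), (1,1), (2,2), (3,0), (4,1), (5,2), (6,0), (7,1), (8,2)}, so |H| = 9.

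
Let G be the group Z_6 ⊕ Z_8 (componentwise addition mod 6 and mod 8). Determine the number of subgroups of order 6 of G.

|G| = 48 and 6 | 48, so subgroups of order 6 are possible by Lagrange.
The subgroups of order 6 are: {(0,0), (0,4), (2,0), (2,4), (4,0), (4,4)}; {(0,0), (1,0), (2,0), (3,0), (4,0), (5,0)}; {(0,0), (1,4), (2,0), (3,4), (4,0), (5,4)}.
So G has 3 subgroups of order 6.

3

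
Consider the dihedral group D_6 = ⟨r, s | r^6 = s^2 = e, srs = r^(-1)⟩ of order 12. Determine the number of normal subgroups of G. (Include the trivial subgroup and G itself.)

G has 16 subgroups. Checking conjugation-invariance by order — order 1: 1/1 normal; order 2: 1/7 normal; order 3: 1/1 normal; order 4: 0/3 normal; order 6: 3/3 normal; order 12: 1/1 normal.
Total normal subgroups: 7.

7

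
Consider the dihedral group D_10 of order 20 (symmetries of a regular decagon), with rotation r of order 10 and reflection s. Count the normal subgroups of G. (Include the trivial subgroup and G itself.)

7

G has 22 subgroups. Checking conjugation-invariance by order — order 1: 1/1 normal; order 2: 1/11 normal; order 4: 0/5 normal; order 5: 1/1 normal; order 10: 3/3 normal; order 20: 1/1 normal.
Total normal subgroups: 7.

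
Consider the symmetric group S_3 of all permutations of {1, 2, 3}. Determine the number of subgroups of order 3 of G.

|G| = 6 and 3 | 6, so subgroups of order 3 are possible by Lagrange.
The subgroups of order 3 are: {e, (1 2 3), (1 3 2)}.
So G has 1 subgroup of order 3.

1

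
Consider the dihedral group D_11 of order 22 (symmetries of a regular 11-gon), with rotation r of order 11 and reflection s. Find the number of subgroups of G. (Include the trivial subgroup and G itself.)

14

|G| = 22, so by Lagrange every subgroup order divides 22. Divisors: 1, 2, 11, 22.
Subgroups by order — order 1: 1; order 2: 11; order 11: 1; order 22: 1.
Total: 1 + 11 + 1 + 1 = 14.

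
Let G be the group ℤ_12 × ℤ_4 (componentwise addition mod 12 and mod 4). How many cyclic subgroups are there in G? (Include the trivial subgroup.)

Each element a generates a cyclic subgroup ⟨a⟩; distinct elements may generate the same one (a cyclic group of order d has φ(d) generators).
Cyclic subgroups by order — order 1: 1; order 2: 3; order 3: 1; order 4: 6; order 6: 3; order 12: 6.
Total: 20.

20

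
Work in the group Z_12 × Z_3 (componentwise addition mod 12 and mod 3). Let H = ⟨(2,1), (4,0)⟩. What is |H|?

|⟨(2,1)⟩| = 6 and |⟨(4,0)⟩| = 3, so |H| is a multiple of lcm(6, 3) = 6 and divides |G| = 36.
Closing under the operation: H = {(0,0), (0,1), (0,2), (2,0), (2,1), (2,2), (4,0), (4,1), (4,2), (6,0), (6,1), (6,2), (8,0), (8,1), (8,2), (10,0), (10,1), (10,2)}, so |H| = 18.

18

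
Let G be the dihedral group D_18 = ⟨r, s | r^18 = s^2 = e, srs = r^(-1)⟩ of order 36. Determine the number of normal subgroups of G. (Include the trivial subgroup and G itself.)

9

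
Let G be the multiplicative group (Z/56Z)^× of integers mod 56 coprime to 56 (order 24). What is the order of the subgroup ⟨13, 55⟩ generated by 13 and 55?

4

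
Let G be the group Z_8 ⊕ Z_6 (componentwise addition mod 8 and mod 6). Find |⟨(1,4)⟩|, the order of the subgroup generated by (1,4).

The order of (1,4) in Z_8 × Z_6 is lcm(ord(1) in Z_8, ord(4) in Z_6).
ord(1) = 8 and ord(4) = 3, so |⟨(1,4)⟩| = lcm(8, 3) = 24.

24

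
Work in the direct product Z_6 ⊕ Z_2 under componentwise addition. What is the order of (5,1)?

6

The order of (5,1) in Z_6 × Z_2 is lcm(ord(5) in Z_6, ord(1) in Z_2).
ord(5) = 6 and ord(1) = 2, so |⟨(5,1)⟩| = lcm(6, 2) = 6.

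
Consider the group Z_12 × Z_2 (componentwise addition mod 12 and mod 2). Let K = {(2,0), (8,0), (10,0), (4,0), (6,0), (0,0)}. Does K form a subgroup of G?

|K| = 6 divides |G| = 24, consistent with Lagrange.
K contains the identity, every element's inverse is in K, and K is closed under +: it is a subgroup.
In fact K = ⟨(10,0)⟩.

Yes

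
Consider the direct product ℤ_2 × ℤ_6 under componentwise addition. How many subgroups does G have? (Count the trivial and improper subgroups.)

10

|G| = 12, so by Lagrange every subgroup order divides 12. Divisors: 1, 2, 3, 4, 6, 12.
Subgroups by order — order 1: 1; order 2: 3; order 3: 1; order 4: 1; order 6: 3; order 12: 1.
Total: 1 + 3 + 1 + 1 + 3 + 1 = 10.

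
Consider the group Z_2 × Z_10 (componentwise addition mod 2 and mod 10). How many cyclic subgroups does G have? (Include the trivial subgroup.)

Each element a generates a cyclic subgroup ⟨a⟩; distinct elements may generate the same one (a cyclic group of order d has φ(d) generators).
Cyclic subgroups by order — order 1: 1; order 2: 3; order 5: 1; order 10: 3.
Total: 8.

8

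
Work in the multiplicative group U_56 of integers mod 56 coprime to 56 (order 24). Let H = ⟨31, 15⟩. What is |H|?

12

|⟨31⟩| = 6 and |⟨15⟩| = 2, so |H| is a multiple of lcm(6, 2) = 6 and divides |G| = 24.
Closing under the operation: H = {1, 9, 15, 17, 23, 25, 31, 33, 39, 41, 47, 55}, so |H| = 12.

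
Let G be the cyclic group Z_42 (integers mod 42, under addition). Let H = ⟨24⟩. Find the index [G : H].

6

|⟨24⟩| = 7 and |G| = 42.
By Lagrange, [G : H] = |G|/|H| = 42/7 = 6.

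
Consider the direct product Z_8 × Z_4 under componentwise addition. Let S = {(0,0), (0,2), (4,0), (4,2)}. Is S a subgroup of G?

Yes

|S| = 4 divides |G| = 32, consistent with Lagrange.
S contains the identity, every element's inverse is in S, and S is closed under +: it is a subgroup.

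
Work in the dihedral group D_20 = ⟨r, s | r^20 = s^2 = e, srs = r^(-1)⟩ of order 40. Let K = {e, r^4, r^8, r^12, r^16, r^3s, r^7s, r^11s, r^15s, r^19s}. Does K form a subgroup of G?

|K| = 10 divides |G| = 40, consistent with Lagrange.
K contains the identity, every element's inverse is in K, and K is closed under ·: it is a subgroup.

Yes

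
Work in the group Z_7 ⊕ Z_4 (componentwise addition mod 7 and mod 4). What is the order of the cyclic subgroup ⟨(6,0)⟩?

The order of (6,0) in Z_7 × Z_4 is lcm(ord(6) in Z_7, ord(0) in Z_4).
ord(6) = 7 and ord(0) = 1, so |⟨(6,0)⟩| = lcm(7, 1) = 7.

7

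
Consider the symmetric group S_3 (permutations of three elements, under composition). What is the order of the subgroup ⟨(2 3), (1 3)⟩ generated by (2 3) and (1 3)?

|⟨(2 3)⟩| = 2 and |⟨(1 3)⟩| = 2, so |H| is a multiple of lcm(2, 2) = 2 and divides |G| = 6.
Closing {(2 3), (1 3)} under the group operation gives all of G, so |H| = 6.

6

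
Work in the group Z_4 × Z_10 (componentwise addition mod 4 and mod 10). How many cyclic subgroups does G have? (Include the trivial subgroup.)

Each element a generates a cyclic subgroup ⟨a⟩; distinct elements may generate the same one (a cyclic group of order d has φ(d) generators).
Cyclic subgroups by order — order 1: 1; order 2: 3; order 4: 2; order 5: 1; order 10: 3; order 20: 2.
Total: 12.

12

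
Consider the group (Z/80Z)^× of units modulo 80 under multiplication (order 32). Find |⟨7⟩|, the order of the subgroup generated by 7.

4

Compute successive powers of 7 mod 80: 7, 49, 23, 1; 7^4 ≡ 1 (mod 80).
So |⟨7⟩| = 4.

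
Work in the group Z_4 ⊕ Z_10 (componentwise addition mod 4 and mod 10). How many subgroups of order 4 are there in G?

|G| = 40 and 4 | 40, so subgroups of order 4 are possible by Lagrange.
The subgroups of order 4 are: {(0,0), (0,5), (2,0), (2,5)}; {(0,0), (1,0), (2,0), (3,0)}; {(0,0), (1,5), (2,0), (3,5)}.
So G has 3 subgroups of order 4.

3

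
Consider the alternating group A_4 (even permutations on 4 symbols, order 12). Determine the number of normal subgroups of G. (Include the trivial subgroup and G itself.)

G has 10 subgroups. Checking conjugation-invariance by order — order 1: 1/1 normal; order 2: 0/3 normal; order 3: 0/4 normal; order 4: 1/1 normal; order 12: 1/1 normal.
Total normal subgroups: 3.

3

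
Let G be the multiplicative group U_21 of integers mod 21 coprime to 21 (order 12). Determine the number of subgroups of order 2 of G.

|G| = 12 and 2 | 12, so subgroups of order 2 are possible by Lagrange.
The subgroups of order 2 are: {1, 13}; {1, 20}; {1, 8}.
So G has 3 subgroups of order 2.

3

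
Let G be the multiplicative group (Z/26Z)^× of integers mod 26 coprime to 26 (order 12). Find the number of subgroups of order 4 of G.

1

|G| = 12 and 4 | 12, so subgroups of order 4 are possible by Lagrange.
The subgroups of order 4 are: {1, 5, 21, 25}.
So G has 1 subgroup of order 4.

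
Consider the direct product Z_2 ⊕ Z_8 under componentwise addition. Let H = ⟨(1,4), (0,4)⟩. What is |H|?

4

|⟨(1,4)⟩| = 2 and |⟨(0,4)⟩| = 2, so |H| is a multiple of lcm(2, 2) = 2 and divides |G| = 16.
Closing under the operation: H = {(0,0), (0,4), (1,0), (1,4)}, so |H| = 4.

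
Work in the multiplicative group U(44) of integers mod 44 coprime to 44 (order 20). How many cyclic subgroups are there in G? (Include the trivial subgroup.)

8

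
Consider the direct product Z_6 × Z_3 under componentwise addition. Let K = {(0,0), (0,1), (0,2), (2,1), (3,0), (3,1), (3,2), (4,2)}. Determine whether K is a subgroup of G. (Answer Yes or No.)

|K| = 8 does not divide |G| = 18, so by Lagrange K is not a subgroup.

No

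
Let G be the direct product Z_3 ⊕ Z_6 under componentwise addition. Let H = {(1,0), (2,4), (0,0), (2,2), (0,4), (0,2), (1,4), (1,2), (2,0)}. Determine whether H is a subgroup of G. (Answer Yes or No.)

|H| = 9 divides |G| = 18, consistent with Lagrange.
H contains the identity, every element's inverse is in H, and H is closed under +: it is a subgroup.

Yes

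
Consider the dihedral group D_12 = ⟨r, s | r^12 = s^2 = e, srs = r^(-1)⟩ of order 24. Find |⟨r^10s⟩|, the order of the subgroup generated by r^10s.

Computing powers of r^10s: the smallest k with (r^10s)^k = e is k = 2.

2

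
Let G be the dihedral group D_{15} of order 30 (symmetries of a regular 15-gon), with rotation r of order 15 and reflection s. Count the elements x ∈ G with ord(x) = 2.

Enumerating element orders in G gives 15 elements of order 2.

15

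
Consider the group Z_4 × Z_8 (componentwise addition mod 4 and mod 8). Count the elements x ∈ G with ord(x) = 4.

12

An element (a,b) has order lcm(ord(a), ord(b)); count pairs with lcm equal to 4.
Enumerating gives 12 such elements.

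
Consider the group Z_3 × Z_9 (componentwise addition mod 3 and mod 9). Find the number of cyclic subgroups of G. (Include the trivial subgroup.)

A cyclic subgroup of order d is generated by each of its φ(d) elements of order d, so the cyclic subgroups of order d number (#elements of order d)/φ(d).
Cyclic subgroups by order — order 1: 1; order 3: 4; order 9: 3.
Total: 8.

8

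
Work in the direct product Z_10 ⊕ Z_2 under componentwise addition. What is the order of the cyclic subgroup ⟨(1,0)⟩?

10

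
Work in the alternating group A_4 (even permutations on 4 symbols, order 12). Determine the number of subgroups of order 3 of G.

4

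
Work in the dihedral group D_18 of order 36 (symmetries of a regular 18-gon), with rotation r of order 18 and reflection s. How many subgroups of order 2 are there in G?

19

|G| = 36 and 2 | 36, so subgroups of order 2 are possible by Lagrange.
The subgroups of order 2 are: {e, r^10s}; {e, r^11s}; {e, r^12s}; {e, r^13s}; … (19 in all).
So G has 19 subgroups of order 2.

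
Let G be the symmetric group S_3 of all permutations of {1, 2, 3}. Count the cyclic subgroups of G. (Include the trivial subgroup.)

5

Group the elements of G by the cyclic subgroup they generate; each cyclic subgroup of order d accounts for φ(d) elements.
Cyclic subgroups by order — order 1: 1; order 2: 3; order 3: 1.
Total: 5.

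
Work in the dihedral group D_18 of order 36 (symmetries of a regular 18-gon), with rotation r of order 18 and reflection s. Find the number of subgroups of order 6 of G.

7

|G| = 36 and 6 | 36, so subgroups of order 6 are possible by Lagrange.
The subgroups of order 6 are: {e, r^6, r^12, r^4s, r^10s, r^16s}; {e, r^6, r^12, r^5s, r^11s, r^17s}; {e, r^6, r^12, s, r^6s, r^12s}; {e, r^6, r^12, rs, r^7s, r^13s}; … (7 in all).
So G has 7 subgroups of order 6.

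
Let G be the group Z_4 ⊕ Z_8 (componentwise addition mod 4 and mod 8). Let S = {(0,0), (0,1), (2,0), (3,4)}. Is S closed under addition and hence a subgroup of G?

(0,1) ∈ S but its inverse (0,7) ∉ S, so S is not a subgroup.

No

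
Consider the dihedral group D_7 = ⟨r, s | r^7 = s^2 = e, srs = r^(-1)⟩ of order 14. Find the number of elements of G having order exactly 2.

The elements of order 2 are: s, rs, r^2s, r^3s, r^4s, r^5s, r^6s.
That's 7.

7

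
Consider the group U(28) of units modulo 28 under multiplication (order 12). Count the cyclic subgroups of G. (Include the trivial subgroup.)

8

A cyclic subgroup of order d is generated by each of its φ(d) elements of order d, so the cyclic subgroups of order d number (#elements of order d)/φ(d).
Cyclic subgroups by order — order 1: 1; order 2: 3; order 3: 1; order 6: 3.
Total: 8.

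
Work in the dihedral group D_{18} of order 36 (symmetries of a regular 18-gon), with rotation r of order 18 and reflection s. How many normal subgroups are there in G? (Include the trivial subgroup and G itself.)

9

G has 45 subgroups. Checking conjugation-invariance by order — order 1: 1/1 normal; order 2: 1/19 normal; order 3: 1/1 normal; order 4: 0/9 normal; order 6: 1/7 normal; order 9: 1/1 normal; order 12: 0/3 normal; order 18: 3/3 normal; order 36: 1/1 normal.
Total normal subgroups: 9.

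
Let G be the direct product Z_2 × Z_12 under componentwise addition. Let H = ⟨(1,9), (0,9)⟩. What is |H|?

|⟨(1,9)⟩| = 4 and |⟨(0,9)⟩| = 4, so |H| is a multiple of lcm(4, 4) = 4 and divides |G| = 24.
Closing under the operation: H = {(0,0), (0,3), (0,6), (0,9), (1,0), (1,3), (1,6), (1,9)}, so |H| = 8.

8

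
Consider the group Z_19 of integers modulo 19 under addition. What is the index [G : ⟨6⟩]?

|⟨6⟩| = 19 and |G| = 19.
By Lagrange, [G : H] = |G|/|H| = 19/19 = 1.

1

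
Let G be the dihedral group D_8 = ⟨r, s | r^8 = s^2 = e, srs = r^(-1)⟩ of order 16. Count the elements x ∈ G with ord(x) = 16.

0

No element of G has order 16 (even though 16 | 16).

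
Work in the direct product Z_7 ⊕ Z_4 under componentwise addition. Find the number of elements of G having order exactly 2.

An element (a,b) has order lcm(ord(a), ord(b)); count pairs with lcm equal to 2.
Enumerating gives 1 such elements.

1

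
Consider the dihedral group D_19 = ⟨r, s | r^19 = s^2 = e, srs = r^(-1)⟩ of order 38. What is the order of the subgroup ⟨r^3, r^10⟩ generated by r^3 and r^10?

|⟨r^3⟩| = 19 and |⟨r^10⟩| = 19, so |H| is a multiple of lcm(19, 19) = 19 and divides |G| = 38.
Closing under the operation: H = {e, r, r^2, r^3, r^4, r^5, r^6, r^7, r^8, r^9, r^10, r^11, r^12, r^13, r^14, r^15, r^16, r^17, r^18}, so |H| = 19.

19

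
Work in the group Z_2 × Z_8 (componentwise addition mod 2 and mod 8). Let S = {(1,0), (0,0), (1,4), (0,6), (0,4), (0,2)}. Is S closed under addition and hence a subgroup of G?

No

|S| = 6 does not divide |G| = 16, so by Lagrange S is not a subgroup.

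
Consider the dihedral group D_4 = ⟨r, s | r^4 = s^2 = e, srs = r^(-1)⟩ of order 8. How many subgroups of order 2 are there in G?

|G| = 8 and 2 | 8, so subgroups of order 2 are possible by Lagrange.
The subgroups of order 2 are: {e, r^2}; {e, r^2s}; {e, r^3s}; {e, rs}; … (5 in all).
So G has 5 subgroups of order 2.

5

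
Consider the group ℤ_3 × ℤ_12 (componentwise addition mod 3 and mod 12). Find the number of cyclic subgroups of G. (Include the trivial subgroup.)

15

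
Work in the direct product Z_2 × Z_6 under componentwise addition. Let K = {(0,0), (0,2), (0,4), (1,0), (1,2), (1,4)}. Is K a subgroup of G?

|K| = 6 divides |G| = 12, consistent with Lagrange.
K contains the identity, every element's inverse is in K, and K is closed under +: it is a subgroup.
In fact K = ⟨(1,2)⟩.

Yes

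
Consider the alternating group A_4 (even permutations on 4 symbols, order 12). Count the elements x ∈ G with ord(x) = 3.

8

The elements of order 3 are: (2 3 4), (2 4 3), (1 2 3), (1 2 4), (1 3 2), (1 3 4), (1 4 2), (1 4 3).
That's 8.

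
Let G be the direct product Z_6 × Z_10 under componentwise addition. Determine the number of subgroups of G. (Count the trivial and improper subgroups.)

20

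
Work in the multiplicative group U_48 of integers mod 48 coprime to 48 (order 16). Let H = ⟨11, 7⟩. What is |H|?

|⟨11⟩| = 4 and |⟨7⟩| = 2, so |H| is a multiple of lcm(4, 2) = 4 and divides |G| = 16.
Closing under the operation: H = {1, 5, 7, 11, 25, 29, 31, 35}, so |H| = 8.

8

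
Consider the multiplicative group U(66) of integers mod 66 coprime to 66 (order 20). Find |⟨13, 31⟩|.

|⟨13⟩| = 10 and |⟨31⟩| = 5, so |H| is a multiple of lcm(10, 5) = 10 and divides |G| = 20.
Closing under the operation: H = {1, 7, 13, 19, 25, 31, 37, 43, 49, 61}, so |H| = 10.

10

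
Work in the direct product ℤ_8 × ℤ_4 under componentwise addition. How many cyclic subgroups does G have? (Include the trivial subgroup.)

14

Each element a generates a cyclic subgroup ⟨a⟩; distinct elements may generate the same one (a cyclic group of order d has φ(d) generators).
Cyclic subgroups by order — order 1: 1; order 2: 3; order 4: 6; order 8: 4.
Total: 14.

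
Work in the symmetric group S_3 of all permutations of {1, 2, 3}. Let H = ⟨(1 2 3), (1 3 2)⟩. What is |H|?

3

|⟨(1 2 3)⟩| = 3 and |⟨(1 3 2)⟩| = 3, so |H| is a multiple of lcm(3, 3) = 3 and divides |G| = 6.
Closing under the operation: H = {e, (1 2 3), (1 3 2)}, so |H| = 3.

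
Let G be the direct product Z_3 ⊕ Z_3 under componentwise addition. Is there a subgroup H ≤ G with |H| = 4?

No

4 does not divide |G| = 9, so by Lagrange no subgroup of order 4 exists.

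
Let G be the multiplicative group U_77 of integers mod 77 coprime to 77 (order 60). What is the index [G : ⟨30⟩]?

2

|⟨30⟩| = 30 and |G| = 60.
By Lagrange, [G : H] = |G|/|H| = 60/30 = 2.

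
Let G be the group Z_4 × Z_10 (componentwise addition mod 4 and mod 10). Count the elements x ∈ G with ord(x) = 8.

0

An element (a,b) has order lcm(ord(a), ord(b)); count pairs with lcm equal to 8.
Enumerating gives 0 such elements.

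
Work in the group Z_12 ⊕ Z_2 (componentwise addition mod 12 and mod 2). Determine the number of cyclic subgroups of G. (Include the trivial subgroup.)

Each element a generates a cyclic subgroup ⟨a⟩; distinct elements may generate the same one (a cyclic group of order d has φ(d) generators).
Cyclic subgroups by order — order 1: 1; order 2: 3; order 3: 1; order 4: 2; order 6: 3; order 12: 2.
Total: 12.

12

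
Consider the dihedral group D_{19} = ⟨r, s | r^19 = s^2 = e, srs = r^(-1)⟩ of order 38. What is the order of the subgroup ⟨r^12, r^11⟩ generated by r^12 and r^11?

|⟨r^12⟩| = 19 and |⟨r^11⟩| = 19, so |H| is a multiple of lcm(19, 19) = 19 and divides |G| = 38.
Closing under the operation: H = {e, r, r^2, r^3, r^4, r^5, r^6, r^7, r^8, r^9, r^10, r^11, r^12, r^13, r^14, r^15, r^16, r^17, r^18}, so |H| = 19.

19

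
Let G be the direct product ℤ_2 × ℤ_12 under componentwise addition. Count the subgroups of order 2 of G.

3

|G| = 24 and 2 | 24, so subgroups of order 2 are possible by Lagrange.
The subgroups of order 2 are: {(0,0), (0,6)}; {(0,0), (1,0)}; {(0,0), (1,6)}.
So G has 3 subgroups of order 2.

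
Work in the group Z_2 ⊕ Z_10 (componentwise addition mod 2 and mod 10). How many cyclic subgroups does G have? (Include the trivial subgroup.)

Each element a generates a cyclic subgroup ⟨a⟩; distinct elements may generate the same one (a cyclic group of order d has φ(d) generators).
Cyclic subgroups by order — order 1: 1; order 2: 3; order 5: 1; order 10: 3.
Total: 8.

8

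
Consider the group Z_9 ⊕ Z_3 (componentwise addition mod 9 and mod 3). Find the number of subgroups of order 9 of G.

|G| = 27 and 9 | 27, so subgroups of order 9 are possible by Lagrange.
The subgroups of order 9 are: {(0,0), (0,1), (0,2), (3,0), (3,1), (3,2), (6,0), (6,1), (6,2)}; {(0,0), (1,0), (2,0), (3,0), (4,0), (5,0), (6,0), (7,0), (8,0)}; {(0,0), (1,1), (2,2), (3,0), (4,1), (5,2), (6,0), (7,1), (8,2)}; {(0,0), (1,2), (2,1), (3,0), (4,2), (5,1), (6,0), (7,2), (8,1)}.
So G has 4 subgroups of order 9.

4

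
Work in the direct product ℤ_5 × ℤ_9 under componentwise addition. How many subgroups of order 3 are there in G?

|G| = 45 and 3 | 45, so subgroups of order 3 are possible by Lagrange.
The subgroups of order 3 are: {(0,0), (0,3), (0,6)}.
So G has 1 subgroup of order 3.

1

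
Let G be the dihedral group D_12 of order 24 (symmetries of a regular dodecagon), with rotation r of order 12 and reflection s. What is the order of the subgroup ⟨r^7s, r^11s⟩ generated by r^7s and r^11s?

|⟨r^7s⟩| = 2 and |⟨r^11s⟩| = 2, so |H| is a multiple of lcm(2, 2) = 2 and divides |G| = 24.
Closing under the operation: H = {e, r^4, r^8, r^3s, r^7s, r^11s}, so |H| = 6.

6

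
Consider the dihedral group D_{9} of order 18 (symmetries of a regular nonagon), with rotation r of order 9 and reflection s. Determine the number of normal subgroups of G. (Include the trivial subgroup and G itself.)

4

G has 16 subgroups. Checking conjugation-invariance by order — order 1: 1/1 normal; order 2: 0/9 normal; order 3: 1/1 normal; order 6: 0/3 normal; order 9: 1/1 normal; order 18: 1/1 normal.
Total normal subgroups: 4.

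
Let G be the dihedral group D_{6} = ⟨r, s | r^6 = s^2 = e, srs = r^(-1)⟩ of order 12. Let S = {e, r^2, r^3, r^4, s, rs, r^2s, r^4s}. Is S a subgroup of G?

|S| = 8 does not divide |G| = 12, so by Lagrange S is not a subgroup.

No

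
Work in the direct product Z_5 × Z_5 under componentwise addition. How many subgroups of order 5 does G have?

6

|G| = 25 and 5 | 25, so subgroups of order 5 are possible by Lagrange.
The subgroups of order 5 are: {(0,0), (0,1), (0,2), (0,3), (0,4)}; {(0,0), (1,0), (2,0), (3,0), (4,0)}; {(0,0), (1,1), (2,2), (3,3), (4,4)}; {(0,0), (1,2), (2,4), (3,1), (4,3)}; … (6 in all).
So G has 6 subgroups of order 5.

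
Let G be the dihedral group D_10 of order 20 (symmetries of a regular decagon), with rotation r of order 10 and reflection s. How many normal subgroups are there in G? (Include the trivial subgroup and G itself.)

7

G has 22 subgroups. Checking conjugation-invariance by order — order 1: 1/1 normal; order 2: 1/11 normal; order 4: 0/5 normal; order 5: 1/1 normal; order 10: 3/3 normal; order 20: 1/1 normal.
Total normal subgroups: 7.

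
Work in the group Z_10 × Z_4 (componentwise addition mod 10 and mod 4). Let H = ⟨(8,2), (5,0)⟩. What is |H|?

20

|⟨(8,2)⟩| = 10 and |⟨(5,0)⟩| = 2, so |H| is a multiple of lcm(10, 2) = 10 and divides |G| = 40.
Closing under the operation: H = {(0,0), (0,2), (1,0), (1,2), (2,0), (2,2), (3,0), (3,2), (4,0), (4,2), (5,0), (5,2), (6,0), (6,2), (7,0), (7,2), (8,0), (8,2), (9,0), (9,2)}, so |H| = 20.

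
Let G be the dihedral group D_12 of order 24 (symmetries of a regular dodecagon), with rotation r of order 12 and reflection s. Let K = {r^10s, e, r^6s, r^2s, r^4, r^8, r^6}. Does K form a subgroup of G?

|K| = 7 does not divide |G| = 24, so by Lagrange K is not a subgroup.

No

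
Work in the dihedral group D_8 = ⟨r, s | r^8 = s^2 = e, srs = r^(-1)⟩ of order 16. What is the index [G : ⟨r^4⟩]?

8

|⟨r^4⟩| = 2 and |G| = 16.
By Lagrange, [G : H] = |G|/|H| = 16/2 = 8.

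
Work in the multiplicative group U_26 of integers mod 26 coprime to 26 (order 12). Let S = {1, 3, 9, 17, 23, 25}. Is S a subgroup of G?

Yes

|S| = 6 divides |G| = 12, consistent with Lagrange.
S contains the identity, every element's inverse is in S, and S is closed under ·: it is a subgroup.
In fact S = ⟨17⟩.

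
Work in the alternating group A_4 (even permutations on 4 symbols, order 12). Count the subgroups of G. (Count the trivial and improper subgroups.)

|G| = 12, so by Lagrange every subgroup order divides 12. Divisors: 1, 2, 3, 4, 6, 12.
Subgroups by order — order 1: 1; order 2: 3; order 3: 4; order 4: 1; order 6: 0; order 12: 1.
Total: 1 + 3 + 4 + 1 + 0 + 1 = 10.

10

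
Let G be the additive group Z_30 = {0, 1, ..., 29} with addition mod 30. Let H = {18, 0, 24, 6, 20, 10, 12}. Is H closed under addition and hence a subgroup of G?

No

|H| = 7 does not divide |G| = 30, so by Lagrange H is not a subgroup.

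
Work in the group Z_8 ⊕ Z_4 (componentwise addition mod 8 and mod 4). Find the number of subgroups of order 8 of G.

7

|G| = 32 and 8 | 32, so subgroups of order 8 are possible by Lagrange.
The subgroups of order 8 are: {(0,0), (0,1), (0,2), (0,3), (4,0), (4,1), (4,2), (4,3)}; {(0,0), (0,2), (2,0), (2,2), (4,0), (4,2), (6,0), (6,2)}; {(0,0), (0,2), (2,1), (2,3), (4,0), (4,2), (6,1), (6,3)}; {(0,0), (1,0), (2,0), (3,0), (4,0), (5,0), (6,0), (7,0)}; … (7 in all).
So G has 7 subgroups of order 8.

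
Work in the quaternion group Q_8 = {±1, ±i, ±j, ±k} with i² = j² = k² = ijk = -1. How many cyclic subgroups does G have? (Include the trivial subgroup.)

Group the elements of G by the cyclic subgroup they generate; each cyclic subgroup of order d accounts for φ(d) elements.
Cyclic subgroups by order — order 1: 1; order 2: 1; order 4: 3.
Total: 5.

5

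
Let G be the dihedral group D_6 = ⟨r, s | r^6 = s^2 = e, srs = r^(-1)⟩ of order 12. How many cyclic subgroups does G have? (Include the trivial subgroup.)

10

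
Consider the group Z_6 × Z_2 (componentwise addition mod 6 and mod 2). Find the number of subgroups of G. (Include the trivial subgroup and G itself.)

10

|G| = 12, so by Lagrange every subgroup order divides 12. Divisors: 1, 2, 3, 4, 6, 12.
Subgroups by order — order 1: 1; order 2: 3; order 3: 1; order 4: 1; order 6: 3; order 12: 1.
Total: 1 + 3 + 1 + 1 + 3 + 1 = 10.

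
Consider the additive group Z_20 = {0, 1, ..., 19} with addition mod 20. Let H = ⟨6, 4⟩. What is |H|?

|⟨6⟩| = 10 and |⟨4⟩| = 5, so |H| is a multiple of lcm(10, 5) = 10 and divides |G| = 20.
Closing under the operation: H = {0, 2, 4, 6, 8, 10, 12, 14, 16, 18}, so |H| = 10.

10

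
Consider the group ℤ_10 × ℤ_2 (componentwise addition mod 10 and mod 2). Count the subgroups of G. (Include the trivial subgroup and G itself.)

|G| = 20, so by Lagrange every subgroup order divides 20. Divisors: 1, 2, 4, 5, 10, 20.
Subgroups by order — order 1: 1; order 2: 3; order 4: 1; order 5: 1; order 10: 3; order 20: 1.
Total: 1 + 3 + 1 + 1 + 3 + 1 = 10.

10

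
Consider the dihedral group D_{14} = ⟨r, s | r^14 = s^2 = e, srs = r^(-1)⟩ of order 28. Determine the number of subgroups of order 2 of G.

|G| = 28 and 2 | 28, so subgroups of order 2 are possible by Lagrange.
The subgroups of order 2 are: {e, r^10s}; {e, r^11s}; {e, r^12s}; {e, r^13s}; … (15 in all).
So G has 15 subgroups of order 2.

15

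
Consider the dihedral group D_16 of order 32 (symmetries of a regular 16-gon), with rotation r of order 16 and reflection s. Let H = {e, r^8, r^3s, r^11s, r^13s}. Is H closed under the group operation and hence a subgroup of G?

|H| = 5 does not divide |G| = 32, so by Lagrange H is not a subgroup.

No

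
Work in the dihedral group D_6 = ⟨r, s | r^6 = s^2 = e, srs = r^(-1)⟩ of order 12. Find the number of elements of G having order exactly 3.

2

The elements of order 3 are: r^2, r^4.
That's 2.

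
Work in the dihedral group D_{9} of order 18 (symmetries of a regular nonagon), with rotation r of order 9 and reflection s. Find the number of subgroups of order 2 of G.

|G| = 18 and 2 | 18, so subgroups of order 2 are possible by Lagrange.
The subgroups of order 2 are: {e, r^2s}; {e, r^3s}; {e, r^4s}; {e, r^5s}; … (9 in all).
So G has 9 subgroups of order 2.

9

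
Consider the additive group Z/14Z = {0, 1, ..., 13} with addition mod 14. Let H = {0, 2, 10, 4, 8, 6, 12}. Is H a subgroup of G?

|H| = 7 divides |G| = 14, consistent with Lagrange.
H contains the identity, every element's inverse is in H, and H is closed under +: it is a subgroup.
In fact H = ⟨2⟩.

Yes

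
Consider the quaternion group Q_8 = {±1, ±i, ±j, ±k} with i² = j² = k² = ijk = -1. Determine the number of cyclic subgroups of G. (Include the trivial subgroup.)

5

Group the elements of G by the cyclic subgroup they generate; each cyclic subgroup of order d accounts for φ(d) elements.
Cyclic subgroups by order — order 1: 1; order 2: 1; order 4: 3.
Total: 5.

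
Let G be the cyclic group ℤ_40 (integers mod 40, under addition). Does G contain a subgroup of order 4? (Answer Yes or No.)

4 | 40. A subgroup of order 4 is {0, 10, 20, 30}.

Yes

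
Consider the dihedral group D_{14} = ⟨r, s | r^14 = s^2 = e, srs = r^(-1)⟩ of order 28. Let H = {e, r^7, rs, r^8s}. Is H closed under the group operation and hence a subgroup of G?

Yes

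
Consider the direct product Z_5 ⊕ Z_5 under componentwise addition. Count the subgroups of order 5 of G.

|G| = 25 and 5 | 25, so subgroups of order 5 are possible by Lagrange.
The subgroups of order 5 are: {(0,0), (0,1), (0,2), (0,3), (0,4)}; {(0,0), (1,0), (2,0), (3,0), (4,0)}; {(0,0), (1,1), (2,2), (3,3), (4,4)}; {(0,0), (1,2), (2,4), (3,1), (4,3)}; … (6 in all).
So G has 6 subgroups of order 5.

6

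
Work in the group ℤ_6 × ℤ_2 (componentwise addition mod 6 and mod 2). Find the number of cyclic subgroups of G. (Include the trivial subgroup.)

Group the elements of G by the cyclic subgroup they generate; each cyclic subgroup of order d accounts for φ(d) elements.
Cyclic subgroups by order — order 1: 1; order 2: 3; order 3: 1; order 6: 3.
Total: 8.

8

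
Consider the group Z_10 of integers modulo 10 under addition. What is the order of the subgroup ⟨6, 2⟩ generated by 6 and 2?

5

|⟨6⟩| = 5 and |⟨2⟩| = 5, so |H| is a multiple of lcm(5, 5) = 5 and divides |G| = 10.
Closing under the operation: H = {0, 2, 4, 6, 8}, so |H| = 5.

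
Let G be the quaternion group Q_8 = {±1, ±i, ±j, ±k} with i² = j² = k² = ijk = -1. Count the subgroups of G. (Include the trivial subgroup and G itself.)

|G| = 8, so by Lagrange every subgroup order divides 8. Divisors: 1, 2, 4, 8.
Subgroups by order — order 1: 1; order 2: 1; order 4: 3; order 8: 1.
Total: 1 + 1 + 3 + 1 = 6.

6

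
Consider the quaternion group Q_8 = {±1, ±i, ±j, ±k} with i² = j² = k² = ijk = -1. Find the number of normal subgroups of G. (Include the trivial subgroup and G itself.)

6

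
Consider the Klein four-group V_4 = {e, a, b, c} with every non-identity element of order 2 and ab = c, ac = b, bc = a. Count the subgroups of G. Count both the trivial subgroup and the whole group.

5

|G| = 4, so by Lagrange every subgroup order divides 4. Divisors: 1, 2, 4.
Subgroups by order — order 1: 1; order 2: 3; order 4: 1.
Total: 1 + 3 + 1 = 5.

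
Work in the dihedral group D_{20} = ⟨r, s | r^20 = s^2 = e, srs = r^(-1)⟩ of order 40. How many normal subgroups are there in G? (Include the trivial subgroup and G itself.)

9

G has 48 subgroups. Checking conjugation-invariance by order — order 1: 1/1 normal; order 2: 1/21 normal; order 4: 1/11 normal; order 5: 1/1 normal; order 8: 0/5 normal; order 10: 1/5 normal; order 20: 3/3 normal; order 40: 1/1 normal.
Total normal subgroups: 9.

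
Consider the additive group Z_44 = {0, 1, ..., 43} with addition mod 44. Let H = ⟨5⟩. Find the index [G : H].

|⟨5⟩| = 44 and |G| = 44.
By Lagrange, [G : H] = |G|/|H| = 44/44 = 1.

1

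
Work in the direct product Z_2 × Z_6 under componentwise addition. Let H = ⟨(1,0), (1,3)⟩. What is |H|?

4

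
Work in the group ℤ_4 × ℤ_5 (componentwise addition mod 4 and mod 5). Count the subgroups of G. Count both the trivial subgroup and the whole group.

|G| = 20, so by Lagrange every subgroup order divides 20. Divisors: 1, 2, 4, 5, 10, 20.
Subgroups by order — order 1: 1; order 2: 1; order 4: 1; order 5: 1; order 10: 1; order 20: 1.
Total: 1 + 1 + 1 + 1 + 1 + 1 = 6.

6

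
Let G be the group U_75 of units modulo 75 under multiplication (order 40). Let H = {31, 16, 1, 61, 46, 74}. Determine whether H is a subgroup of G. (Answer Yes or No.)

No

|H| = 6 does not divide |G| = 40, so by Lagrange H is not a subgroup.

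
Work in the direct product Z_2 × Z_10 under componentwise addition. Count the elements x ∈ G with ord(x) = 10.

12

An element (a,b) has order lcm(ord(a), ord(b)); count pairs with lcm equal to 10.
Enumerating gives 12 such elements.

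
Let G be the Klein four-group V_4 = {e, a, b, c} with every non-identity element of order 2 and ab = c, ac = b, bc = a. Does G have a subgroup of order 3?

3 does not divide |G| = 4, so by Lagrange no subgroup of order 3 exists.

No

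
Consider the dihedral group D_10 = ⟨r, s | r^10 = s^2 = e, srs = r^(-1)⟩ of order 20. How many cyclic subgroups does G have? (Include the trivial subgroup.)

14

A cyclic subgroup of order d is generated by each of its φ(d) elements of order d, so the cyclic subgroups of order d number (#elements of order d)/φ(d).
Cyclic subgroups by order — order 1: 1; order 2: 11; order 5: 1; order 10: 1.
Total: 14.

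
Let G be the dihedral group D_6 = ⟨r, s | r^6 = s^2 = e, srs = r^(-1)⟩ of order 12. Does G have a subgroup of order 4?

Yes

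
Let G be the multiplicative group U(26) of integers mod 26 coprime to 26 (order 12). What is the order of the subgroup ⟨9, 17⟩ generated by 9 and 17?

|⟨9⟩| = 3 and |⟨17⟩| = 6, so |H| is a multiple of lcm(3, 6) = 6 and divides |G| = 12.
Closing under the operation: H = {1, 3, 9, 17, 23, 25}, so |H| = 6.

6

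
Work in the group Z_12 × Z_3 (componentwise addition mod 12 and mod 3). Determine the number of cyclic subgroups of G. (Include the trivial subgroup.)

15

Each element a generates a cyclic subgroup ⟨a⟩; distinct elements may generate the same one (a cyclic group of order d has φ(d) generators).
Cyclic subgroups by order — order 1: 1; order 2: 1; order 3: 4; order 4: 1; order 6: 4; order 12: 4.
Total: 15.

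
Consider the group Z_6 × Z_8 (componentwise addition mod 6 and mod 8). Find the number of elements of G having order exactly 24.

16

An element (a,b) has order lcm(ord(a), ord(b)); count pairs with lcm equal to 24.
Enumerating gives 16 such elements.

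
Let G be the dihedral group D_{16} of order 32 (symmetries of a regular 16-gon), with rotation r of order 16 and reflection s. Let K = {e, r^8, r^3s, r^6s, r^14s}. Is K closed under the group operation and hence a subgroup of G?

|K| = 5 does not divide |G| = 32, so by Lagrange K is not a subgroup.

No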